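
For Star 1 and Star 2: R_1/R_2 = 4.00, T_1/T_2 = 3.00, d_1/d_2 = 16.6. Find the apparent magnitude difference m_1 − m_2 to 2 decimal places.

L_1/L_2 = (4.00)²(3.00)⁴ = 1296.
F_1/F_2 = (L_1/L_2)/(d_1/d_2)² = 1296/275.6 = 4.703.
m_1 − m_2 = −2.5 log₁₀(4.703) = -1.68.

-1.68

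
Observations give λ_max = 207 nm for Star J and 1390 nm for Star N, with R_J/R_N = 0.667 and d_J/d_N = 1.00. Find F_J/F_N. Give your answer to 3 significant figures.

905

Wien's law: T_J/T_N = λ_N/λ_J = 1390/207 = 6.715.
L_J/L_N = (R_J/R_N)²(T_J/T_N)⁴ = (0.667)²(6.715)⁴ = 904.5.
F_J/F_N = (L_J/L_N)/(d_J/d_N)² = 904.5/(1.00)² = 904.5.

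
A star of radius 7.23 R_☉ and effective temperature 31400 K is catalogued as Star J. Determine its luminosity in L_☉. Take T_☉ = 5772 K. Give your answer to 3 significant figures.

L/L_☉ = (R/R_☉)² (T/T_☉)⁴ = (7.23)² × (31400/5772)⁴
       = 52.27 × (5.440)⁴ = 52.27 × 875.8 = 4.578×10^4.

4.58×10^4 L_☉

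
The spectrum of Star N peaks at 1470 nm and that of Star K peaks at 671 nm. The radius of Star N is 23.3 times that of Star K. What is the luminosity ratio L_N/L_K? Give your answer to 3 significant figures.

23.6

Wien's law gives T ∝ 1/λ_max, so T_N/T_K = λ_K/λ_N = 671/1470 = 0.4565.
Then L ∝ R²T⁴ gives L_N/L_K = (23.3)² × (0.4565)⁴ = 542.9 × 0.04341 = 23.57.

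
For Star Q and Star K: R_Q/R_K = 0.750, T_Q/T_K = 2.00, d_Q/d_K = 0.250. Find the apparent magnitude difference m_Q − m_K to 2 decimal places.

L_Q/L_K = (0.750)²(2.00)⁴ = 9.000.
F_Q/F_K = (L_Q/L_K)/(d_Q/d_K)² = 9.000/0.06250 = 144.0.
m_Q − m_K = −2.5 log₁₀(144.0) = -5.40.

-5.40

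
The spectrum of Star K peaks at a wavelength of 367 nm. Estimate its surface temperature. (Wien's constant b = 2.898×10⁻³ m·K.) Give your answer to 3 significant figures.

T = b/λ_max = 2.898×10⁻³ / (367×10⁻⁹) = 7896 K.

7.90×10^3 K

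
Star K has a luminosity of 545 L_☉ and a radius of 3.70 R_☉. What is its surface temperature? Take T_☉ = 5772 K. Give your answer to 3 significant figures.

1.45×10^4 K

T/T_☉ = (L/L_☉)^(1/4) / (R/R_☉)^(1/2)
T = 5772 × (545)^(1/4) / √(3.70) = 5772 × 4.832 / 1.924 = 1.450×10^4 K.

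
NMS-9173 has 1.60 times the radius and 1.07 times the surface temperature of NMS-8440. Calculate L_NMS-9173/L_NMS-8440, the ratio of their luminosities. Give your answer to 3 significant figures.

From the Stefan–Boltzmann law, L ∝ R²T⁴, so
L_NMS-9173/L_NMS-8440 = (R_NMS-9173/R_NMS-8440)² (T_NMS-9173/T_NMS-8440)⁴ = (1.60)² × (1.07)⁴ = 2.560 × 1.311 = 3.356.

3.36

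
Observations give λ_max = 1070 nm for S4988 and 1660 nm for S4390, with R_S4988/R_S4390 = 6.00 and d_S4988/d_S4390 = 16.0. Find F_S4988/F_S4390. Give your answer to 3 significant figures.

Wien's law: T_S4988/T_S4390 = λ_S4390/λ_S4988 = 1660/1070 = 1.551.
L_S4988/L_S4390 = (R_S4988/R_S4390)²(T_S4988/T_S4390)⁴ = (6.00)²(1.551)⁴ = 208.5.
F_S4988/F_S4390 = (L_S4988/L_S4390)/(d_S4988/d_S4390)² = 208.5/(16.0)² = 0.8146.

0.815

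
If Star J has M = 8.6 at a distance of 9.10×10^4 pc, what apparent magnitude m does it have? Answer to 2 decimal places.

m = M + 5 log₁₀(d/10 pc) = 8.6 + 5 log₁₀(9.10×10^4/10)
  = 8.6 + 5 × 3.959 = 8.6 + 19.80 = 28.40.

28.40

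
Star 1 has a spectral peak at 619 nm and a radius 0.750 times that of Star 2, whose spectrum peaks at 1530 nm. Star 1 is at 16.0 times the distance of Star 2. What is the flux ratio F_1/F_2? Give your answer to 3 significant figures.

0.0820

Wien's law: T_1/T_2 = λ_2/λ_1 = 1530/619 = 2.472.
L_1/L_2 = (R_1/R_2)²(T_1/T_2)⁴ = (0.750)²(2.472)⁴ = 21.00.
F_1/F_2 = (L_1/L_2)/(d_1/d_2)² = 21.00/(16.0)² = 0.08201.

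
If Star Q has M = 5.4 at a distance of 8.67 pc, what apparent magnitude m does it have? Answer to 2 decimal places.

m = M + 5 log₁₀(d/10 pc) = 5.4 + 5 log₁₀(8.67/10)
  = 5.4 + 5 × -0.062 = 5.4 + -0.31 = 5.09.

5.09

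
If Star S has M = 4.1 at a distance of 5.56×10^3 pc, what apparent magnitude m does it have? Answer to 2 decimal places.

17.83

m = M + 5 log₁₀(d/10 pc) = 4.1 + 5 log₁₀(5.56×10^3/10)
  = 4.1 + 5 × 2.745 = 4.1 + 13.73 = 17.83.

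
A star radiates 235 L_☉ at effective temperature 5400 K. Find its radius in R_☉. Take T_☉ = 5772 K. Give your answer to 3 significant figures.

R/R_☉ = √(L/L_☉) / (T/T_☉)² = √(235) / (0.9356)²
       = 15.33 / 0.8753 = 17.51.

17.5 R_☉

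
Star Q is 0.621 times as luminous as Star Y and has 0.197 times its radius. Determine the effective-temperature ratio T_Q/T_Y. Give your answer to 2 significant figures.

L ∝ R²T⁴ gives T ∝ (L/R²)^(1/4), so
T_Q/T_Y = (0.621 / 0.197²)^(1/4) = (16.00)^(1/4) = 2.000.

2.0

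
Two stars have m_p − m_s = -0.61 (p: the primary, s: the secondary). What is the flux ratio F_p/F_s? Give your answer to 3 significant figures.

F_p/F_s = 10^(−(m_p − m_s)/2.5) = 10^(0.61/2.5) = 10^0.244 = 1.754.

1.75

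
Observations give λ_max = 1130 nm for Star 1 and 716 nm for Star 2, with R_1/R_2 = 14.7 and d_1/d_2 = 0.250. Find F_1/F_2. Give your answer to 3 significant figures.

557

Wien's law: T_1/T_2 = λ_2/λ_1 = 716/1130 = 0.6336.
L_1/L_2 = (R_1/R_2)²(T_1/T_2)⁴ = (14.7)²(0.6336)⁴ = 34.83.
F_1/F_2 = (L_1/L_2)/(d_1/d_2)² = 34.83/(0.250)² = 557.3.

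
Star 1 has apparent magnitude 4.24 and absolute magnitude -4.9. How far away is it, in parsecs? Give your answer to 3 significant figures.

673 pc

m − M = 5 log₁₀(d/10 pc)
4.24 − (-4.9) = 9.14 = 5 log₁₀(d/10)
d = 10 × 10^(9.14/5) = 10 × 10^1.828 = 673.0 pc.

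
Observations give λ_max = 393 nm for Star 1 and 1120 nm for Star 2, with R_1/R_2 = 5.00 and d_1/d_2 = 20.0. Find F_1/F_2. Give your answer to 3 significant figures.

Wien's law: T_1/T_2 = λ_2/λ_1 = 1120/393 = 2.850.
L_1/L_2 = (R_1/R_2)²(T_1/T_2)⁴ = (5.00)²(2.850)⁴ = 1649.
F_1/F_2 = (L_1/L_2)/(d_1/d_2)² = 1649/(20.0)² = 4.123.

4.12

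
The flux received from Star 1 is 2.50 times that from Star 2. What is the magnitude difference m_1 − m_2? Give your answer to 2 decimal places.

m_1 − m_2 = −2.5 log₁₀(F_1/F_2) = −2.5 log₁₀(2.50) = −2.5 × (0.398) = -0.995.

-0.99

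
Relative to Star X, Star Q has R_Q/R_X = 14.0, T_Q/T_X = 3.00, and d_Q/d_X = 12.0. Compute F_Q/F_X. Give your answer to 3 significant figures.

110

L_Q/L_X = (R_Q/R_X)²(T_Q/T_X)⁴ = (14.0)² × (3.00)⁴ = 1.588×10^4.
F_Q/F_X = (L_Q/L_X)/(d_Q/d_X)² = 1.588×10^4 / (12.0)² = 110.2.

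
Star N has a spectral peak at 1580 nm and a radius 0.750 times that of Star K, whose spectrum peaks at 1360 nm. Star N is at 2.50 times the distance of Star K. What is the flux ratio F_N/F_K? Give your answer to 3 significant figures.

Wien's law: T_N/T_K = λ_K/λ_N = 1360/1580 = 0.8608.
L_N/L_K = (R_N/R_K)²(T_N/T_K)⁴ = (0.750)²(0.8608)⁴ = 0.3088.
F_N/F_K = (L_N/L_K)/(d_N/d_K)² = 0.3088/(2.50)² = 0.04940.

0.0494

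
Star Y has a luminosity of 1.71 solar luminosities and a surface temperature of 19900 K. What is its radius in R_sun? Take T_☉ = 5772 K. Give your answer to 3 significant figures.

R/R_☉ = √(L/L_☉) / (T/T_☉)² = √(1.71) / (3.448)²
       = 1.308 / 11.89 = 0.1100.

0.110 R_sun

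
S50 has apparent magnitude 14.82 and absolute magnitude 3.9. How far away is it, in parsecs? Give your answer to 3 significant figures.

1.53×10^3 pc

m − M = 5 log₁₀(d/10 pc)
14.82 − (3.9) = 10.92 = 5 log₁₀(d/10)
d = 10 × 10^(10.92/5) = 10 × 10^2.184 = 1528 pc.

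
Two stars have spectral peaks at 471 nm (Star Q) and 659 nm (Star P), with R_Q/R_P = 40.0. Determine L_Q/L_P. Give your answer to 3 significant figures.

Wien's law gives T ∝ 1/λ_max, so T_Q/T_P = λ_P/λ_Q = 659/471 = 1.399.
Then L ∝ R²T⁴ gives L_Q/L_P = (40.0)² × (1.399)⁴ = 1600 × 3.832 = 6132.

6.13×10^3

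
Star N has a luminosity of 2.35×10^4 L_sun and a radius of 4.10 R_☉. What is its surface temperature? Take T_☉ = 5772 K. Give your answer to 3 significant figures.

T/T_☉ = (L/L_☉)^(1/4) / (R/R_☉)^(1/2)
T = 5772 × (2.35×10^4)^(1/4) / √(4.10) = 5772 × 12.38 / 2.025 = 3.529×10^4 K.

3.53×10^4 K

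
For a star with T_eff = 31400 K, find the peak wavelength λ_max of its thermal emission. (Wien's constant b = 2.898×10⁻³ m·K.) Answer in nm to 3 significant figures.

λ_max = b/T = 2.898×10⁻³ / 31400 = 9.23×10^-8 m = 92.29 nm.

92.3 nm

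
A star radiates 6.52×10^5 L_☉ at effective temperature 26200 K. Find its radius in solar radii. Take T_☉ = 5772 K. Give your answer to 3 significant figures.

R/R_☉ = √(L/L_☉) / (T/T_☉)² = √(6.52×10^5) / (4.539)²
       = 807.5 / 20.60 = 39.19.

39.2 solar radii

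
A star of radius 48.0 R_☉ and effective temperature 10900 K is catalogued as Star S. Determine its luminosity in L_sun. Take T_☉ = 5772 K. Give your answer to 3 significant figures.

2.93×10^4 L_sun

L/L_☉ = (R/R_☉)² (T/T_☉)⁴ = (48.0)² × (10900/5772)⁴
       = 2304 × (1.888)⁴ = 2304 × 12.72 = 2.930×10^4.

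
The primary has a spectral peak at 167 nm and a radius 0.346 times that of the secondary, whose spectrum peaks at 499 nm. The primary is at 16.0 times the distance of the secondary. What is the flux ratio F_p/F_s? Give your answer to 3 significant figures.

0.0373

Wien's law: T_p/T_s = λ_s/λ_p = 499/167 = 2.988.
L_p/L_s = (R_p/R_s)²(T_p/T_s)⁴ = (0.346)²(2.988)⁴ = 9.543.
F_p/F_s = (L_p/L_s)/(d_p/d_s)² = 9.543/(16.0)² = 0.03728.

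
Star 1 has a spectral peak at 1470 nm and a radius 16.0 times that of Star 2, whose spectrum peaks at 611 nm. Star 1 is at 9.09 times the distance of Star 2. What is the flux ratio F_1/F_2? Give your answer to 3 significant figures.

0.0925

Wien's law: T_1/T_2 = λ_2/λ_1 = 611/1470 = 0.4156.
L_1/L_2 = (R_1/R_2)²(T_1/T_2)⁴ = (16.0)²(0.4156)⁴ = 7.641.
F_1/F_2 = (L_1/L_2)/(d_1/d_2)² = 7.641/(9.09)² = 0.09247.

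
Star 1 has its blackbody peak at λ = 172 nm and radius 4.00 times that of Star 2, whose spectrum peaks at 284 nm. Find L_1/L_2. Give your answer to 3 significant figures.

Wien's law gives T ∝ 1/λ_max, so T_1/T_2 = λ_2/λ_1 = 284/172 = 1.651.
Then L ∝ R²T⁴ gives L_1/L_2 = (4.00)² × (1.651)⁴ = 16.00 × 7.433 = 118.9.

119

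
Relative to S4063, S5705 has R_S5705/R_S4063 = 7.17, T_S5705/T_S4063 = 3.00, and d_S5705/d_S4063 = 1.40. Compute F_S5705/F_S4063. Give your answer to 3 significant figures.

L_S5705/L_S4063 = (R_S5705/R_S4063)²(T_S5705/T_S4063)⁴ = (7.17)² × (3.00)⁴ = 4164.
F_S5705/F_S4063 = (L_S5705/L_S4063)/(d_S5705/d_S4063)² = 4164 / (1.40)² = 2125.

2.12×10^3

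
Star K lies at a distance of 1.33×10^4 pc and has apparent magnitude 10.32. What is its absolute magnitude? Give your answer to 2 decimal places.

-5.30

M = m − 5 log₁₀(d/10 pc) = 10.32 − 5 log₁₀(1.33×10^4/10)
  = 10.32 − 5 × 3.124 = 10.32 − 15.62 = -5.30.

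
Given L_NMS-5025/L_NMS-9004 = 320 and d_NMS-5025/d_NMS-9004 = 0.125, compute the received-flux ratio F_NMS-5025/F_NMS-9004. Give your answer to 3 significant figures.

F = L/(4πd²), so F_NMS-5025/F_NMS-9004 = (L_NMS-5025/L_NMS-9004) / (d_NMS-5025/d_NMS-9004)²
= 320 / (0.125)² = 320 / 0.01562 = 2.048×10^4.

2.05×10^4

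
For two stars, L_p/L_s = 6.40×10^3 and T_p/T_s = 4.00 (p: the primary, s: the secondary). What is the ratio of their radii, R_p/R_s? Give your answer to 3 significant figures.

L ∝ R²T⁴ gives R ∝ √L / T², so
R_p/R_s = √(6.40×10^3) / (4.00)² = 80.00 / 16.00 = 5.000.

5.00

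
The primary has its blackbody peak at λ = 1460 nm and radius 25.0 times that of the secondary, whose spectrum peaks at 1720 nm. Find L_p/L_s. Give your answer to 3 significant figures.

Wien's law gives T ∝ 1/λ_max, so T_p/T_s = λ_s/λ_p = 1720/1460 = 1.178.
Then L ∝ R²T⁴ gives L_p/L_s = (25.0)² × (1.178)⁴ = 625.0 × 1.926 = 1204.

1.20×10^3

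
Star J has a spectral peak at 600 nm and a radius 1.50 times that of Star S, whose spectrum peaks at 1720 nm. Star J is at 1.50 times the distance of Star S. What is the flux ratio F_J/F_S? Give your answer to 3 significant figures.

Wien's law: T_J/T_S = λ_S/λ_J = 1720/600 = 2.867.
L_J/L_S = (R_J/R_S)²(T_J/T_S)⁴ = (1.50)²(2.867)⁴ = 151.9.
F_J/F_S = (L_J/L_S)/(d_J/d_S)² = 151.9/(1.50)² = 67.53.

67.5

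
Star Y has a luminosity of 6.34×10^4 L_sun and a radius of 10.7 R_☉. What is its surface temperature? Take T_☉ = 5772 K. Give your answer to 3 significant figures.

2.80×10^4 K

T/T_☉ = (L/L_☉)^(1/4) / (R/R_☉)^(1/2)
T = 5772 × (6.34×10^4)^(1/4) / √(10.7) = 5772 × 15.87 / 3.271 = 2.800×10^4 K.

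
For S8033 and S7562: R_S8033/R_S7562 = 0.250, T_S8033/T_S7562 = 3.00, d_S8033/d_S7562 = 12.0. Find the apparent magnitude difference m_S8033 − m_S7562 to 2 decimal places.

L_S8033/L_S7562 = (0.250)²(3.00)⁴ = 5.062.
F_S8033/F_S7562 = (L_S8033/L_S7562)/(d_S8033/d_S7562)² = 5.062/144.0 = 0.03516.
m_S8033 − m_S7562 = −2.5 log₁₀(0.03516) = 3.63.

3.63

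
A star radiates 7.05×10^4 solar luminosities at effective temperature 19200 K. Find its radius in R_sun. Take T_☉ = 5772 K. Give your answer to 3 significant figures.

24.0 R_sun

R/R_☉ = √(L/L_☉) / (T/T_☉)² = √(7.05×10^4) / (3.326)²
       = 265.5 / 11.06 = 24.00.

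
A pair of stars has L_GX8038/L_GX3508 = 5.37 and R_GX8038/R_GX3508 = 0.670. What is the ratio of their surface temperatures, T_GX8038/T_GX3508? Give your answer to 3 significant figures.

L ∝ R²T⁴ gives T ∝ (L/R²)^(1/4), so
T_GX8038/T_GX3508 = (5.37 / 0.670²)^(1/4) = (11.96)^(1/4) = 1.860.

1.86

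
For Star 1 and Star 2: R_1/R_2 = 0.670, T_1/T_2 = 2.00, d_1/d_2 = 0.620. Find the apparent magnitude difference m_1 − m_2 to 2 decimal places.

-3.18

L_1/L_2 = (0.670)²(2.00)⁴ = 7.182.
F_1/F_2 = (L_1/L_2)/(d_1/d_2)² = 7.182/0.3844 = 18.68.
m_1 − m_2 = −2.5 log₁₀(18.68) = -3.18.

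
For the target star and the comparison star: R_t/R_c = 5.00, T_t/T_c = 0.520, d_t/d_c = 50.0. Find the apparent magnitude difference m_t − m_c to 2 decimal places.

L_t/L_c = (5.00)²(0.520)⁴ = 1.828.
F_t/F_c = (L_t/L_c)/(d_t/d_c)² = 1.828/2500 = 7.312×10^-4.
m_t − m_c = −2.5 log₁₀(7.312×10^-4) = 7.84.

7.84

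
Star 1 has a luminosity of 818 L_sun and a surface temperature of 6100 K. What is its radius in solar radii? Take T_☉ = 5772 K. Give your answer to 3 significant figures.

25.6 solar radii

R/R_☉ = √(L/L_☉) / (T/T_☉)² = √(818) / (1.057)²
       = 28.60 / 1.117 = 25.61.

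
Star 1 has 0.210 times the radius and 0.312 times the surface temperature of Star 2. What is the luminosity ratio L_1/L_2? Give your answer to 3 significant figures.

4.18×10^-4

From the Stefan–Boltzmann law, L ∝ R²T⁴, so
L_1/L_2 = (R_1/R_2)² (T_1/T_2)⁴ = (0.210)² × (0.312)⁴ = 0.04410 × 0.009476 = 4.179×10^-4.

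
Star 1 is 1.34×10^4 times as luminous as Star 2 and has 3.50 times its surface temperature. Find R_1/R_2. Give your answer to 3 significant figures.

9.45

L ∝ R²T⁴ gives R ∝ √L / T², so
R_1/R_2 = √(1.34×10^4) / (3.50)² = 115.8 / 12.25 = 9.450.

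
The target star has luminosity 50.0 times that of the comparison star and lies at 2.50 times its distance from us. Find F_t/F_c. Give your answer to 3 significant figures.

F = L/(4πd²), so F_t/F_c = (L_t/L_c) / (d_t/d_c)²
= 50.0 / (2.50)² = 50.0 / 6.250 = 8.000.

8.00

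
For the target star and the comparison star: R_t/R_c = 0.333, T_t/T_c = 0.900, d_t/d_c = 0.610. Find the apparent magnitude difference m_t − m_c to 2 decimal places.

1.77

L_t/L_c = (0.333)²(0.900)⁴ = 0.07275.
F_t/F_c = (L_t/L_c)/(d_t/d_c)² = 0.07275/0.3721 = 0.1955.
m_t − m_c = −2.5 log₁₀(0.1955) = 1.77.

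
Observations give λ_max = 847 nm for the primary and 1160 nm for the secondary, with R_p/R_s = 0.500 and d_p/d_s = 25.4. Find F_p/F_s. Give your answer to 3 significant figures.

Wien's law: T_p/T_s = λ_s/λ_p = 1160/847 = 1.370.
L_p/L_s = (R_p/R_s)²(T_p/T_s)⁴ = (0.500)²(1.370)⁴ = 0.8795.
F_p/F_s = (L_p/L_s)/(d_p/d_s)² = 0.8795/(25.4)² = 0.001363.

0.00136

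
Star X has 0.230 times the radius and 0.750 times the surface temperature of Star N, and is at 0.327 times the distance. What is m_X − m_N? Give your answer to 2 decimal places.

L_X/L_N = (0.230)²(0.750)⁴ = 0.01674.
F_X/F_N = (L_X/L_N)/(d_X/d_N)² = 0.01674/0.1069 = 0.1565.
m_X − m_N = −2.5 log₁₀(0.1565) = 2.01.

2.01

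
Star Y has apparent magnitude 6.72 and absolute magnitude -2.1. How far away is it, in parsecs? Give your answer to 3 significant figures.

m − M = 5 log₁₀(d/10 pc)
6.72 − (-2.1) = 8.82 = 5 log₁₀(d/10)
d = 10 × 10^(8.82/5) = 10 × 10^1.764 = 580.8 pc.

581 pc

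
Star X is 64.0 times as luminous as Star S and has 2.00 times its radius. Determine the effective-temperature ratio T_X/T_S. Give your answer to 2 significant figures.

2.0

L ∝ R²T⁴ gives T ∝ (L/R²)^(1/4), so
T_X/T_S = (64.0 / 2.00²)^(1/4) = (16.00)^(1/4) = 2.000.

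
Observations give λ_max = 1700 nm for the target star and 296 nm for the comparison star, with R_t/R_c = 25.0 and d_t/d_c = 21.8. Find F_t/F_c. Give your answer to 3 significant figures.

Wien's law: T_t/T_c = λ_c/λ_t = 296/1700 = 0.1741.
L_t/L_c = (R_t/R_c)²(T_t/T_c)⁴ = (25.0)²(0.1741)⁴ = 0.5744.
F_t/F_c = (L_t/L_c)/(d_t/d_c)² = 0.5744/(21.8)² = 0.001209.

0.00121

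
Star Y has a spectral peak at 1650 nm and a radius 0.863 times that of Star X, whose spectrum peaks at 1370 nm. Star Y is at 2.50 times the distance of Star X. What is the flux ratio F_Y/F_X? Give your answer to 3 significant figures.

Wien's law: T_Y/T_X = λ_X/λ_Y = 1370/1650 = 0.8303.
L_Y/L_X = (R_Y/R_X)²(T_Y/T_X)⁴ = (0.863)²(0.8303)⁴ = 0.3540.
F_Y/F_X = (L_Y/L_X)/(d_Y/d_X)² = 0.3540/(2.50)² = 0.05664.

0.0566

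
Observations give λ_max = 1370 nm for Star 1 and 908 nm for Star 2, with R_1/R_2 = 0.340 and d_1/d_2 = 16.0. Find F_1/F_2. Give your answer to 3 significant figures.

8.71×10^-5

Wien's law: T_1/T_2 = λ_2/λ_1 = 908/1370 = 0.6628.
L_1/L_2 = (R_1/R_2)²(T_1/T_2)⁴ = (0.340)²(0.6628)⁴ = 0.02231.
F_1/F_2 = (L_1/L_2)/(d_1/d_2)² = 0.02231/(16.0)² = 8.713×10^-5.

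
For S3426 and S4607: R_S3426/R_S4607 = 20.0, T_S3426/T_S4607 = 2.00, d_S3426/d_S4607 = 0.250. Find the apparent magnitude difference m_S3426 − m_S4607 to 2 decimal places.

L_S3426/L_S4607 = (20.0)²(2.00)⁴ = 6400.
F_S3426/F_S4607 = (L_S3426/L_S4607)/(d_S3426/d_S4607)² = 6400/0.06250 = 1.024×10^5.
m_S3426 − m_S4607 = −2.5 log₁₀(1.024×10^5) = -12.53.

-12.53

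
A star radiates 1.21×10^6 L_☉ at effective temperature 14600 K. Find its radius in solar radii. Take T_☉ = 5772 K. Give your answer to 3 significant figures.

172 solar radii

R/R_☉ = √(L/L_☉) / (T/T_☉)² = √(1.21×10^6) / (2.529)²
       = 1100 / 6.398 = 171.9.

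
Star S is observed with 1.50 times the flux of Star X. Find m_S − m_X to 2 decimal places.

-0.44

m_S − m_X = −2.5 log₁₀(F_S/F_X) = −2.5 log₁₀(1.50) = −2.5 × (0.176) = -0.440.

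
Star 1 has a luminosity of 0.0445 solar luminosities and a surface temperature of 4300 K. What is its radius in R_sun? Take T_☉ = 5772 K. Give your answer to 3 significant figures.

R/R_☉ = √(L/L_☉) / (T/T_☉)² = √(0.0445) / (0.7450)²
       = 0.2110 / 0.5550 = 0.3801.

0.380 R_sun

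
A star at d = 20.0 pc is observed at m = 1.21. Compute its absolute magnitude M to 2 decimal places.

-0.30

M = m − 5 log₁₀(d/10 pc) = 1.21 − 5 log₁₀(20.0/10)
  = 1.21 − 5 × 0.301 = 1.21 − 1.51 = -0.30.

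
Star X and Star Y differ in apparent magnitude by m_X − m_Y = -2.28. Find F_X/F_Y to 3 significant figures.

F_X/F_Y = 10^(−(m_X − m_Y)/2.5) = 10^(2.28/2.5) = 10^0.912 = 8.166.

8.17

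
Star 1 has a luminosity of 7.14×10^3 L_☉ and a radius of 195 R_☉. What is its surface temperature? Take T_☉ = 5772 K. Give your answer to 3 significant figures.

3.80×10^3 K

T/T_☉ = (L/L_☉)^(1/4) / (R/R_☉)^(1/2)
T = 5772 × (7.14×10^3)^(1/4) / √(195) = 5772 × 9.192 / 13.96 = 3800 K.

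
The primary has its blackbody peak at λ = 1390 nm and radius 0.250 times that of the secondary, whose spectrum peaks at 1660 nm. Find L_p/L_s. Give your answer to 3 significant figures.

0.127

Wien's law gives T ∝ 1/λ_max, so T_p/T_s = λ_s/λ_p = 1660/1390 = 1.194.
Then L ∝ R²T⁴ gives L_p/L_s = (0.250)² × (1.194)⁴ = 0.06250 × 2.034 = 0.1271.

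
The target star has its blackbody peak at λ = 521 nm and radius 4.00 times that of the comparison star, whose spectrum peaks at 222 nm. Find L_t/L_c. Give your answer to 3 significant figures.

Wien's law gives T ∝ 1/λ_max, so T_t/T_c = λ_c/λ_t = 222/521 = 0.4261.
Then L ∝ R²T⁴ gives L_t/L_c = (4.00)² × (0.4261)⁴ = 16.00 × 0.03297 = 0.5274.

0.527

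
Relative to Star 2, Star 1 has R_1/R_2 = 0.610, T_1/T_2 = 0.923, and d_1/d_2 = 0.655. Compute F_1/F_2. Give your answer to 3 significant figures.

0.629

L_1/L_2 = (R_1/R_2)²(T_1/T_2)⁴ = (0.610)² × (0.923)⁴ = 0.2701.
F_1/F_2 = (L_1/L_2)/(d_1/d_2)² = 0.2701 / (0.655)² = 0.6295.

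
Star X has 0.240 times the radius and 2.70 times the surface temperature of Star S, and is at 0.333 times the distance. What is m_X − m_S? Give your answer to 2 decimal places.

-3.60

L_X/L_S = (0.240)²(2.70)⁴ = 3.061.
F_X/F_S = (L_X/L_S)/(d_X/d_S)² = 3.061/0.1109 = 27.61.
m_X − m_S = −2.5 log₁₀(27.61) = -3.60.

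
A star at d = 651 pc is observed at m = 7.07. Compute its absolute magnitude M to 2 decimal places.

-2.00

M = m − 5 log₁₀(d/10 pc) = 7.07 − 5 log₁₀(651/10)
  = 7.07 − 5 × 1.814 = 7.07 − 9.07 = -2.00.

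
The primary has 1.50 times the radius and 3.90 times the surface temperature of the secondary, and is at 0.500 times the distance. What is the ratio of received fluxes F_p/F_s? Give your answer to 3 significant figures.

L_p/L_s = (R_p/R_s)²(T_p/T_s)⁴ = (1.50)² × (3.90)⁴ = 520.5.
F_p/F_s = (L_p/L_s)/(d_p/d_s)² = 520.5 / (0.500)² = 2082.

2.08×10^3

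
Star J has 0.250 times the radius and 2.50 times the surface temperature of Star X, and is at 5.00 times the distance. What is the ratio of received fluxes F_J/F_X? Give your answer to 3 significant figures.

0.0977

L_J/L_X = (R_J/R_X)²(T_J/T_X)⁴ = (0.250)² × (2.50)⁴ = 2.441.
F_J/F_X = (L_J/L_X)/(d_J/d_X)² = 2.441 / (5.00)² = 0.09766.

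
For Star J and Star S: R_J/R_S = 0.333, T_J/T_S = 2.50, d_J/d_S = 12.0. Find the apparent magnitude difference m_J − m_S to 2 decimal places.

L_J/L_S = (0.333)²(2.50)⁴ = 4.332.
F_J/F_S = (L_J/L_S)/(d_J/d_S)² = 4.332/144.0 = 0.03008.
m_J − m_S = −2.5 log₁₀(0.03008) = 3.80.

3.80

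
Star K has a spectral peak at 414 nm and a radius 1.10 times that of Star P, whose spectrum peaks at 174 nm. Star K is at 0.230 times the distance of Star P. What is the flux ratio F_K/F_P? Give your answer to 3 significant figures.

0.714

Wien's law: T_K/T_P = λ_P/λ_K = 174/414 = 0.4203.
L_K/L_P = (R_K/R_P)²(T_K/T_P)⁴ = (1.10)²(0.4203)⁴ = 0.03776.
F_K/F_P = (L_K/L_P)/(d_K/d_P)² = 0.03776/(0.230)² = 0.7137.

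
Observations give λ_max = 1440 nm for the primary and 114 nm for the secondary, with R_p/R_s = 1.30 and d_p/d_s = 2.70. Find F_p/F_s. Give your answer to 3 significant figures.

9.11×10^-6

Wien's law: T_p/T_s = λ_s/λ_p = 114/1440 = 0.07917.
L_p/L_s = (R_p/R_s)²(T_p/T_s)⁴ = (1.30)²(0.07917)⁴ = 6.638×10^-5.
F_p/F_s = (L_p/L_s)/(d_p/d_s)² = 6.638×10^-5/(2.70)² = 9.106×10^-6.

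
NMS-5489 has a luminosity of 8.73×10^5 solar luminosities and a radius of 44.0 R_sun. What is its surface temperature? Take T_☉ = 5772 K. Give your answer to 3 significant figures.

2.66×10^4 K

T/T_☉ = (L/L_☉)^(1/4) / (R/R_☉)^(1/2)
T = 5772 × (8.73×10^5)^(1/4) / √(44.0) = 5772 × 30.57 / 6.633 = 2.660×10^4 K.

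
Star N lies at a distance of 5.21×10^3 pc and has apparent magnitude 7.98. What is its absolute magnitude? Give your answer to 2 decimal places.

M = m − 5 log₁₀(d/10 pc) = 7.98 − 5 log₁₀(5.21×10^3/10)
  = 7.98 − 5 × 2.717 = 7.98 − 13.58 = -5.60.

-5.60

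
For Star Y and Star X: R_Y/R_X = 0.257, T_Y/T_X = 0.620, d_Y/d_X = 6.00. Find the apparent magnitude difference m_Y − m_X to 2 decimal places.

8.92

L_Y/L_X = (0.257)²(0.620)⁴ = 0.009760.
F_Y/F_X = (L_Y/L_X)/(d_Y/d_X)² = 0.009760/36.00 = 2.711×10^-4.
m_Y − m_X = −2.5 log₁₀(2.711×10^-4) = 8.92.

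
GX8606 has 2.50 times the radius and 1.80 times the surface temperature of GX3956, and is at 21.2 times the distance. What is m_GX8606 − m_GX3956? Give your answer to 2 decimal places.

L_GX8606/L_GX3956 = (2.50)²(1.80)⁴ = 65.61.
F_GX8606/F_GX3956 = (L_GX8606/L_GX3956)/(d_GX8606/d_GX3956)² = 65.61/449.4 = 0.1460.
m_GX8606 − m_GX3956 = −2.5 log₁₀(0.1460) = 2.09.

2.09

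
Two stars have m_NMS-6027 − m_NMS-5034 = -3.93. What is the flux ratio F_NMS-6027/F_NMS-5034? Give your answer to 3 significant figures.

F_NMS-6027/F_NMS-5034 = 10^(−(m_NMS-6027 − m_NMS-5034)/2.5) = 10^(3.93/2.5) = 10^1.572 = 37.33.

37.3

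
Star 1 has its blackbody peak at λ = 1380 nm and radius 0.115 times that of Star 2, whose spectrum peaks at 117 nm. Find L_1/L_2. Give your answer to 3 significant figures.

6.83×10^-7

Wien's law gives T ∝ 1/λ_max, so T_1/T_2 = λ_2/λ_1 = 117/1380 = 0.08478.
Then L ∝ R²T⁴ gives L_1/L_2 = (0.115)² × (0.08478)⁴ = 0.01323 × 5.167×10^-5 = 6.833×10^-7.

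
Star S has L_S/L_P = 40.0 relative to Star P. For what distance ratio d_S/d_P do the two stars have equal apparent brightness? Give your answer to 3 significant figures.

Equal flux requires L_S/d_S² = L_P/d_P², so d_S/d_P = √(L_S/L_P)
= √(40.0) = 6.325.

6.32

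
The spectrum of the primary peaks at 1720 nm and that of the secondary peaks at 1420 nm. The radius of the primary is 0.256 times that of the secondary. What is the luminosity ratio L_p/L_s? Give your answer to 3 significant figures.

0.0304

Wien's law gives T ∝ 1/λ_max, so T_p/T_s = λ_s/λ_p = 1420/1720 = 0.8256.
Then L ∝ R²T⁴ gives L_p/L_s = (0.256)² × (0.8256)⁴ = 0.06554 × 0.4646 = 0.03045.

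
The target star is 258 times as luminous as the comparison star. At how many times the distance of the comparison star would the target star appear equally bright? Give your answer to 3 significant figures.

Equal flux requires L_t/d_t² = L_c/d_c², so d_t/d_c = √(L_t/L_c)
= √(258) = 16.06.

16.1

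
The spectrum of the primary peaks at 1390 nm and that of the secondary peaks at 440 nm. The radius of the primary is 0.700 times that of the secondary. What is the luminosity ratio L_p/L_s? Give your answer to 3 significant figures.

Wien's law gives T ∝ 1/λ_max, so T_p/T_s = λ_s/λ_p = 440/1390 = 0.3165.
Then L ∝ R²T⁴ gives L_p/L_s = (0.700)² × (0.3165)⁴ = 0.4900 × 0.01004 = 0.004920.

0.00492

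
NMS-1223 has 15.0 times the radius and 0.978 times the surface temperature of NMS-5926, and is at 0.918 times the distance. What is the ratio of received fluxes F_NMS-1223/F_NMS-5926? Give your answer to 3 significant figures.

244

L_NMS-1223/L_NMS-5926 = (R_NMS-1223/R_NMS-5926)²(T_NMS-1223/T_NMS-5926)⁴ = (15.0)² × (0.978)⁴ = 205.8.
F_NMS-1223/F_NMS-5926 = (L_NMS-1223/L_NMS-5926)/(d_NMS-1223/d_NMS-5926)² = 205.8 / (0.918)² = 244.3.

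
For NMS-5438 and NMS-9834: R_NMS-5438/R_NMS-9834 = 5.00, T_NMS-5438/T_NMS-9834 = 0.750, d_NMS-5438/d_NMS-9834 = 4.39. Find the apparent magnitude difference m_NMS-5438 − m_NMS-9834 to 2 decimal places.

0.97

L_NMS-5438/L_NMS-9834 = (5.00)²(0.750)⁴ = 7.910.
F_NMS-5438/F_NMS-9834 = (L_NMS-5438/L_NMS-9834)/(d_NMS-5438/d_NMS-9834)² = 7.910/19.27 = 0.4104.
m_NMS-5438 − m_NMS-9834 = −2.5 log₁₀(0.4104) = 0.97.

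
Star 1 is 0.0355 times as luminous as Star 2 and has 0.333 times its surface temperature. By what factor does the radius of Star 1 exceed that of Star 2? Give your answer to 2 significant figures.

L ∝ R²T⁴ gives R ∝ √L / T², so
R_1/R_2 = √(0.0355) / (0.333)² = 0.1884 / 0.1109 = 1.699.

1.7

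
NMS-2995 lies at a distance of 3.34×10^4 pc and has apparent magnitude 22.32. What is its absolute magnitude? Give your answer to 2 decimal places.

M = m − 5 log₁₀(d/10 pc) = 22.32 − 5 log₁₀(3.34×10^4/10)
  = 22.32 − 5 × 3.524 = 22.32 − 17.62 = 4.70.

4.70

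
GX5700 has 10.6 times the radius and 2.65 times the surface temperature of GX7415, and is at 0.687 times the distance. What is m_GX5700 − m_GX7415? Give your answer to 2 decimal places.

-10.17

L_GX5700/L_GX7415 = (10.6)²(2.65)⁴ = 5541.
F_GX5700/F_GX7415 = (L_GX5700/L_GX7415)/(d_GX5700/d_GX7415)² = 5541/0.4720 = 1.174×10^4.
m_GX5700 − m_GX7415 = −2.5 log₁₀(1.174×10^4) = -10.17.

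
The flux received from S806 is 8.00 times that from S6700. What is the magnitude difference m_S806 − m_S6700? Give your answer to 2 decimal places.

m_S806 − m_S6700 = −2.5 log₁₀(F_S806/F_S6700) = −2.5 log₁₀(8.00) = −2.5 × (0.903) = -2.258.

-2.26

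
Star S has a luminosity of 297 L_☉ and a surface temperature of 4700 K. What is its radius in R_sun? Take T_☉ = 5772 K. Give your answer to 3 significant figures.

R/R_☉ = √(L/L_☉) / (T/T_☉)² = √(297) / (0.8143)²
       = 17.23 / 0.6630 = 25.99.

26.0 R_sun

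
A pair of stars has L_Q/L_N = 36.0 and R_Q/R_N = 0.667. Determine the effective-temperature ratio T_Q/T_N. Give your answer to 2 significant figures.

3.0

L ∝ R²T⁴ gives T ∝ (L/R²)^(1/4), so
T_Q/T_N = (36.0 / 0.667²)^(1/4) = (80.92)^(1/4) = 2.999.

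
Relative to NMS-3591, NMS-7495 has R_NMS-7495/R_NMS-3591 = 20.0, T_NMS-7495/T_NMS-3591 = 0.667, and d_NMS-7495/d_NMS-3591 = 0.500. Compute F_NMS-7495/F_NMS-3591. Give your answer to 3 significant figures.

317

L_NMS-7495/L_NMS-3591 = (R_NMS-7495/R_NMS-3591)²(T_NMS-7495/T_NMS-3591)⁴ = (20.0)² × (0.667)⁴ = 79.17.
F_NMS-7495/F_NMS-3591 = (L_NMS-7495/L_NMS-3591)/(d_NMS-7495/d_NMS-3591)² = 79.17 / (0.500)² = 316.7.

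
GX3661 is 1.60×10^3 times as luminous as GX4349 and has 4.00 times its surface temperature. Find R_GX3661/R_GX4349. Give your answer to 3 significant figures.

2.50

L ∝ R²T⁴ gives R ∝ √L / T², so
R_GX3661/R_GX4349 = √(1.60×10^3) / (4.00)² = 40.00 / 16.00 = 2.500.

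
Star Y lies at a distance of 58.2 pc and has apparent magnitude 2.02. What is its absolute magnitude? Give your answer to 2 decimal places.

M = m − 5 log₁₀(d/10 pc) = 2.02 − 5 log₁₀(58.2/10)
  = 2.02 − 5 × 0.765 = 2.02 − 3.82 = -1.80.

-1.80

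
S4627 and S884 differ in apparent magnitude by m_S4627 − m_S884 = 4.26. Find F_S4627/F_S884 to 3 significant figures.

0.0198

F_S4627/F_S884 = 10^(−(m_S4627 − m_S884)/2.5) = 10^(-4.26/2.5) = 10^-1.704 = 0.01977.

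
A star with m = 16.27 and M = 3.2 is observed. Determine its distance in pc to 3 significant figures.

m − M = 5 log₁₀(d/10 pc)
16.27 − (3.2) = 13.07 = 5 log₁₀(d/10)
d = 10 × 10^(13.07/5) = 10 × 10^2.614 = 4111 pc.

4.11×10^3 pc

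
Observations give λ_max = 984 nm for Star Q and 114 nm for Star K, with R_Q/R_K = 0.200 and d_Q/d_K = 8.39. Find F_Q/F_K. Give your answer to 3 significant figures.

1.02×10^-7

Wien's law: T_Q/T_K = λ_K/λ_Q = 114/984 = 0.1159.
L_Q/L_K = (R_Q/R_K)²(T_Q/T_K)⁴ = (0.200)²(0.1159)⁴ = 7.206×10^-6.
F_Q/F_K = (L_Q/L_K)/(d_Q/d_K)² = 7.206×10^-6/(8.39)² = 1.024×10^-7.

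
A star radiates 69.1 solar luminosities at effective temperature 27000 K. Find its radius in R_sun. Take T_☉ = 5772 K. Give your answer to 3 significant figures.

0.380 R_sun

R/R_☉ = √(L/L_☉) / (T/T_☉)² = √(69.1) / (4.678)²
       = 8.313 / 21.88 = 0.3799.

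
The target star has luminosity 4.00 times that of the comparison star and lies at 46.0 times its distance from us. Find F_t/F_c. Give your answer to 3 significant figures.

0.00189

F = L/(4πd²), so F_t/F_c = (L_t/L_c) / (d_t/d_c)²
= 4.00 / (46.0)² = 4.00 / 2116 = 0.001890.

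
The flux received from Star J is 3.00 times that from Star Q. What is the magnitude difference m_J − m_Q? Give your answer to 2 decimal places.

m_J − m_Q = −2.5 log₁₀(F_J/F_Q) = −2.5 log₁₀(3.00) = −2.5 × (0.477) = -1.193.

-1.19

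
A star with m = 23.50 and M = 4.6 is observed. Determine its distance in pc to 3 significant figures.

6.03×10^4 pc

m − M = 5 log₁₀(d/10 pc)
23.50 − (4.6) = 18.90 = 5 log₁₀(d/10)
d = 10 × 10^(18.90/5) = 10 × 10^3.780 = 6.026×10^4 pc.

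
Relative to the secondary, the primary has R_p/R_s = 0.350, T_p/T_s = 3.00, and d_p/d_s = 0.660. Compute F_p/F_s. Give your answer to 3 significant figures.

22.8

L_p/L_s = (R_p/R_s)²(T_p/T_s)⁴ = (0.350)² × (3.00)⁴ = 9.922.
F_p/F_s = (L_p/L_s)/(d_p/d_s)² = 9.922 / (0.660)² = 22.78.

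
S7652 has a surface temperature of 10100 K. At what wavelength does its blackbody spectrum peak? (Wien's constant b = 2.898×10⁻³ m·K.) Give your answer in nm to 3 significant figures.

λ_max = b/T = 2.898×10⁻³ / 10100 = 2.87×10^-7 m = 286.9 nm.

287 nm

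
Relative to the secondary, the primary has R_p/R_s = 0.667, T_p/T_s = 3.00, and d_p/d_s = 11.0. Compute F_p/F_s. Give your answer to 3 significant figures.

0.298

L_p/L_s = (R_p/R_s)²(T_p/T_s)⁴ = (0.667)² × (3.00)⁴ = 36.04.
F_p/F_s = (L_p/L_s)/(d_p/d_s)² = 36.04 / (11.0)² = 0.2978.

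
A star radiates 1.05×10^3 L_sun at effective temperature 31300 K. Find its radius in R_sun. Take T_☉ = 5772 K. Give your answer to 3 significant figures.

R/R_☉ = √(L/L_☉) / (T/T_☉)² = √(1.05×10^3) / (5.423)²
       = 32.40 / 29.41 = 1.102.

1.10 R_sun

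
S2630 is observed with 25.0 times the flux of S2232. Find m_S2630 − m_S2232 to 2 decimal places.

m_S2630 − m_S2232 = −2.5 log₁₀(F_S2630/F_S2232) = −2.5 log₁₀(25.0) = −2.5 × (1.398) = -3.495.

-3.49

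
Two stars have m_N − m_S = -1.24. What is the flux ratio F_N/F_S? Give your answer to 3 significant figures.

3.13

F_N/F_S = 10^(−(m_N − m_S)/2.5) = 10^(1.24/2.5) = 10^0.496 = 3.133.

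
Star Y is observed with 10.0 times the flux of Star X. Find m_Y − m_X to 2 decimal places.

-2.50

m_Y − m_X = −2.5 log₁₀(F_Y/F_X) = −2.5 log₁₀(10.0) = −2.5 × (1.000) = -2.500.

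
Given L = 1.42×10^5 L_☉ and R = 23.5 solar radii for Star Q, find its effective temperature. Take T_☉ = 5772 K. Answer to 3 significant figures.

2.31×10^4 K

T/T_☉ = (L/L_☉)^(1/4) / (R/R_☉)^(1/2)
T = 5772 × (1.42×10^5)^(1/4) / √(23.5) = 5772 × 19.41 / 4.848 = 2.311×10^4 K.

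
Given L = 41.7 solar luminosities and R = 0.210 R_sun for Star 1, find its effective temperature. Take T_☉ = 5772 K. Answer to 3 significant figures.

3.20×10^4 K

T/T_☉ = (L/L_☉)^(1/4) / (R/R_☉)^(1/2)
T = 5772 × (41.7)^(1/4) / √(0.210) = 5772 × 2.541 / 0.4583 = 3.201×10^4 K.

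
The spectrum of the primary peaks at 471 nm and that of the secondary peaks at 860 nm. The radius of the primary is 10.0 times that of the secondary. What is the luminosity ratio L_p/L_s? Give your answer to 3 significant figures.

1.11×10^3

Wien's law gives T ∝ 1/λ_max, so T_p/T_s = λ_s/λ_p = 860/471 = 1.826.
Then L ∝ R²T⁴ gives L_p/L_s = (10.0)² × (1.826)⁴ = 100.0 × 11.12 = 1112.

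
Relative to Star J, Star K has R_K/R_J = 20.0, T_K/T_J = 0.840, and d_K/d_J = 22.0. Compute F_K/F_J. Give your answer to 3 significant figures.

L_K/L_J = (R_K/R_J)²(T_K/T_J)⁴ = (20.0)² × (0.840)⁴ = 199.1.
F_K/F_J = (L_K/L_J)/(d_K/d_J)² = 199.1 / (22.0)² = 0.4115.

0.411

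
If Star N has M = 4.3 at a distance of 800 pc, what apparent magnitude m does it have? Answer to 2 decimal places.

13.82

m = M + 5 log₁₀(d/10 pc) = 4.3 + 5 log₁₀(800/10)
  = 4.3 + 5 × 1.903 = 4.3 + 9.52 = 13.82.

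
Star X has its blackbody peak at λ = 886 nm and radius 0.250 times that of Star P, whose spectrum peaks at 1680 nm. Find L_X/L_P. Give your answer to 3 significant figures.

Wien's law gives T ∝ 1/λ_max, so T_X/T_P = λ_P/λ_X = 1680/886 = 1.896.
Then L ∝ R²T⁴ gives L_X/L_P = (0.250)² × (1.896)⁴ = 0.06250 × 12.93 = 0.8079.

0.808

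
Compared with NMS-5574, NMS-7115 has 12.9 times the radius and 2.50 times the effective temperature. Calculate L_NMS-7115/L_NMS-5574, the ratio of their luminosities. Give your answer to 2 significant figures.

6.5×10^3

From the Stefan–Boltzmann law, L ∝ R²T⁴, so
L_NMS-7115/L_NMS-5574 = (R_NMS-7115/R_NMS-5574)² (T_NMS-7115/T_NMS-5574)⁴ = (12.9)² × (2.50)⁴ = 166.4 × 39.06 = 6500.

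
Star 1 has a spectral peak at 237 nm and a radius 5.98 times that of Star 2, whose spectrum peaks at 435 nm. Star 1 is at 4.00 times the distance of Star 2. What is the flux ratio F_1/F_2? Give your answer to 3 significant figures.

25.4

Wien's law: T_1/T_2 = λ_2/λ_1 = 435/237 = 1.835.
L_1/L_2 = (R_1/R_2)²(T_1/T_2)⁴ = (5.98)²(1.835)⁴ = 405.9.
F_1/F_2 = (L_1/L_2)/(d_1/d_2)² = 405.9/(4.00)² = 25.37.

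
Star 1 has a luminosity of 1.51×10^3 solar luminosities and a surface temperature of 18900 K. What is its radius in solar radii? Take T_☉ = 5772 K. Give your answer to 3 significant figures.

R/R_☉ = √(L/L_☉) / (T/T_☉)² = √(1.51×10^3) / (3.274)²
       = 38.86 / 10.72 = 3.624.

3.62 solar radii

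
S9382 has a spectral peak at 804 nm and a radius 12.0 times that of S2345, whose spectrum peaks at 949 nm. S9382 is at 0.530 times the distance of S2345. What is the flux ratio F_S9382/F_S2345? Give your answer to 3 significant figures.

995

Wien's law: T_S9382/T_S2345 = λ_S2345/λ_S9382 = 949/804 = 1.180.
L_S9382/L_S2345 = (R_S9382/R_S2345)²(T_S9382/T_S2345)⁴ = (12.0)²(1.180)⁴ = 279.5.
F_S9382/F_S2345 = (L_S9382/L_S2345)/(d_S9382/d_S2345)² = 279.5/(0.530)² = 995.1.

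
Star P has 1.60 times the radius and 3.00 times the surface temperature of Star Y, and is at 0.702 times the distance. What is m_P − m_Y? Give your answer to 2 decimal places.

L_P/L_Y = (1.60)²(3.00)⁴ = 207.4.
F_P/F_Y = (L_P/L_Y)/(d_P/d_Y)² = 207.4/0.4928 = 420.8.
m_P − m_Y = −2.5 log₁₀(420.8) = -6.56.

-6.56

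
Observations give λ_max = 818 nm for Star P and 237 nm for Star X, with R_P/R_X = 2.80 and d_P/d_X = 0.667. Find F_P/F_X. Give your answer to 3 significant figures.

Wien's law: T_P/T_X = λ_X/λ_P = 237/818 = 0.2897.
L_P/L_X = (R_P/R_X)²(T_P/T_X)⁴ = (2.80)²(0.2897)⁴ = 0.05525.
F_P/F_X = (L_P/L_X)/(d_P/d_X)² = 0.05525/(0.667)² = 0.1242.

0.124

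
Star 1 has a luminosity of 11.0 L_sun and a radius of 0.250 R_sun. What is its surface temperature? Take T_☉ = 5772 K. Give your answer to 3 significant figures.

2.10×10^4 K

T/T_☉ = (L/L_☉)^(1/4) / (R/R_☉)^(1/2)
T = 5772 × (11.0)^(1/4) / √(0.250) = 5772 × 1.821 / 0.5000 = 2.102×10^4 K.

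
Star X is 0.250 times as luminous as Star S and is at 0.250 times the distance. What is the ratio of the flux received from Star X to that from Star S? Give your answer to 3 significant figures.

4.00

F = L/(4πd²), so F_X/F_S = (L_X/L_S) / (d_X/d_S)²
= 0.250 / (0.250)² = 0.250 / 0.06250 = 4.000.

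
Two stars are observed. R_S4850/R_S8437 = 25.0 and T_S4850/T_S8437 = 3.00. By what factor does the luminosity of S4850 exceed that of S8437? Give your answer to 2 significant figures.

From the Stefan–Boltzmann law, L ∝ R²T⁴, so
L_S4850/L_S8437 = (R_S4850/R_S8437)² (T_S4850/T_S8437)⁴ = (25.0)² × (3.00)⁴ = 625.0 × 81.00 = 5.062×10^4.

5.1×10^4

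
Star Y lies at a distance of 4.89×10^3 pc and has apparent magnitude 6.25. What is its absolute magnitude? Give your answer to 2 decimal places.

-7.20

M = m − 5 log₁₀(d/10 pc) = 6.25 − 5 log₁₀(4.89×10^3/10)
  = 6.25 − 5 × 2.689 = 6.25 − 13.45 = -7.20.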